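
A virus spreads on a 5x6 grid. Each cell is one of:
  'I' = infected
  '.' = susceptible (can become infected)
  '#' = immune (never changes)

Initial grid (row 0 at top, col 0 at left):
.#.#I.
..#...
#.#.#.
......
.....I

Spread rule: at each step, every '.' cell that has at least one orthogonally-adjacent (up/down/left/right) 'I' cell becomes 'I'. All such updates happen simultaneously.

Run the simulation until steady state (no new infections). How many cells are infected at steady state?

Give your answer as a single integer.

Answer: 23

Derivation:
Step 0 (initial): 2 infected
Step 1: +4 new -> 6 infected
Step 2: +5 new -> 11 infected
Step 3: +3 new -> 14 infected
Step 4: +2 new -> 16 infected
Step 5: +2 new -> 18 infected
Step 6: +2 new -> 20 infected
Step 7: +1 new -> 21 infected
Step 8: +1 new -> 22 infected
Step 9: +1 new -> 23 infected
Step 10: +0 new -> 23 infected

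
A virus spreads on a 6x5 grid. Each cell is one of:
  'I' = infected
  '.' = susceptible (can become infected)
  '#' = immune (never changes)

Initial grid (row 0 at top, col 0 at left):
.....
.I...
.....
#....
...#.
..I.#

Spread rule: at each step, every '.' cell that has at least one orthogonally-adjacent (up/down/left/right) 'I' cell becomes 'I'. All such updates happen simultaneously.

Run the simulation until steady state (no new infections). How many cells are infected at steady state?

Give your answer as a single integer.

Answer: 27

Derivation:
Step 0 (initial): 2 infected
Step 1: +7 new -> 9 infected
Step 2: +9 new -> 18 infected
Step 3: +5 new -> 23 infected
Step 4: +3 new -> 26 infected
Step 5: +1 new -> 27 infected
Step 6: +0 new -> 27 infected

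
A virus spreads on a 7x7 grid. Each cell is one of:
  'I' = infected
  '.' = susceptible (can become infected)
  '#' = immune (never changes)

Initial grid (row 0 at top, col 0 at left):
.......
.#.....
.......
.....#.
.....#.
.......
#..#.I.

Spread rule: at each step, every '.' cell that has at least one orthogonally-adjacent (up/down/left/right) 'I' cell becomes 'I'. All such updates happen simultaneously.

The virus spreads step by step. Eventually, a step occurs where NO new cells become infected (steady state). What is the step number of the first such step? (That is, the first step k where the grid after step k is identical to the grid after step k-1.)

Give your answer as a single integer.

Step 0 (initial): 1 infected
Step 1: +3 new -> 4 infected
Step 2: +2 new -> 6 infected
Step 3: +3 new -> 9 infected
Step 4: +4 new -> 13 infected
Step 5: +6 new -> 19 infected
Step 6: +8 new -> 27 infected
Step 7: +7 new -> 34 infected
Step 8: +5 new -> 39 infected
Step 9: +2 new -> 41 infected
Step 10: +2 new -> 43 infected
Step 11: +1 new -> 44 infected
Step 12: +0 new -> 44 infected

Answer: 12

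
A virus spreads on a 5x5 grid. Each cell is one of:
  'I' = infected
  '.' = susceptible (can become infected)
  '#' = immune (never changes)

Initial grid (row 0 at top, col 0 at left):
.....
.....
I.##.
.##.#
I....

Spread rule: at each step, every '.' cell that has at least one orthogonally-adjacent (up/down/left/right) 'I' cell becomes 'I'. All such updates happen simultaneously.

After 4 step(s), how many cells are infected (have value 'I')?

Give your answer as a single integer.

Answer: 16

Derivation:
Step 0 (initial): 2 infected
Step 1: +4 new -> 6 infected
Step 2: +3 new -> 9 infected
Step 3: +3 new -> 12 infected
Step 4: +4 new -> 16 infected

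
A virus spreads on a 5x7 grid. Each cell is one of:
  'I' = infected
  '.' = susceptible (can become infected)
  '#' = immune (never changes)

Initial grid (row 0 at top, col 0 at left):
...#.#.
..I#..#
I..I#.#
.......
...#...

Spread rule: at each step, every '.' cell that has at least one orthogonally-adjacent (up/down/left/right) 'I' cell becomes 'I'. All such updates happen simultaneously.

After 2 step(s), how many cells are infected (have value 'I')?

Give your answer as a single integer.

Answer: 16

Derivation:
Step 0 (initial): 3 infected
Step 1: +7 new -> 10 infected
Step 2: +6 new -> 16 infected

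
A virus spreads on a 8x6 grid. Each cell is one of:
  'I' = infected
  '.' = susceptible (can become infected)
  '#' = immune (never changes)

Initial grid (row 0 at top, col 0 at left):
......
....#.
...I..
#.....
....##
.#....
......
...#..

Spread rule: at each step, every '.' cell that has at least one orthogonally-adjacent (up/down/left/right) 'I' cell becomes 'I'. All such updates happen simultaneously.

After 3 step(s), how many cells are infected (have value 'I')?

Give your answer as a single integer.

Answer: 21

Derivation:
Step 0 (initial): 1 infected
Step 1: +4 new -> 5 infected
Step 2: +7 new -> 12 infected
Step 3: +9 new -> 21 infected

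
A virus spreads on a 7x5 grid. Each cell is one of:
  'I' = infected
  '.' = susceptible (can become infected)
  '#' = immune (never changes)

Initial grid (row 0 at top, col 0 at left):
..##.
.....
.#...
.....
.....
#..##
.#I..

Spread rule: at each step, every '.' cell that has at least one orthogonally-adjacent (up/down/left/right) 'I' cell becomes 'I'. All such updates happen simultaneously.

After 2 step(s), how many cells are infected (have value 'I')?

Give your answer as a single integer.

Step 0 (initial): 1 infected
Step 1: +2 new -> 3 infected
Step 2: +3 new -> 6 infected

Answer: 6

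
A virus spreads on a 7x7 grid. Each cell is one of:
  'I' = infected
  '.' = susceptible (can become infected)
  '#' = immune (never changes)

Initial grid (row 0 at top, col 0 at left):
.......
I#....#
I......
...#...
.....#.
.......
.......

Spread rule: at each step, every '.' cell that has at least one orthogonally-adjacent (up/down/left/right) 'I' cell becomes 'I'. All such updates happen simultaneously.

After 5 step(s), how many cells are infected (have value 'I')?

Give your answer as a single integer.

Answer: 28

Derivation:
Step 0 (initial): 2 infected
Step 1: +3 new -> 5 infected
Step 2: +4 new -> 9 infected
Step 3: +6 new -> 15 infected
Step 4: +6 new -> 21 infected
Step 5: +7 new -> 28 infected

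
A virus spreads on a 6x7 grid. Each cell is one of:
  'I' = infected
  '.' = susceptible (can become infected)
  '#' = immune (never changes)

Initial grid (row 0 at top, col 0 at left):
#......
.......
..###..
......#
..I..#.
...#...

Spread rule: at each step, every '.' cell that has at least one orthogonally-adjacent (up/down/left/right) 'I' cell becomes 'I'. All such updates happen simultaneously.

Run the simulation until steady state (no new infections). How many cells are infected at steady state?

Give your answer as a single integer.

Step 0 (initial): 1 infected
Step 1: +4 new -> 5 infected
Step 2: +5 new -> 10 infected
Step 3: +5 new -> 15 infected
Step 4: +4 new -> 19 infected
Step 5: +5 new -> 24 infected
Step 6: +5 new -> 29 infected
Step 7: +4 new -> 33 infected
Step 8: +2 new -> 35 infected
Step 9: +0 new -> 35 infected

Answer: 35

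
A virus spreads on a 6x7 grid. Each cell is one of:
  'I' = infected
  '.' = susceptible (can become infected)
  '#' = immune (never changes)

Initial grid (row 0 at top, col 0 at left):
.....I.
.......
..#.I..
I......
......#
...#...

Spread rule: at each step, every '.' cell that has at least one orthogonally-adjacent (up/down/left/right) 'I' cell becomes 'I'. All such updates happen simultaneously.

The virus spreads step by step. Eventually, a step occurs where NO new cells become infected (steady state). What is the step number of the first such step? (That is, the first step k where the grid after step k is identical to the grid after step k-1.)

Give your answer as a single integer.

Answer: 6

Derivation:
Step 0 (initial): 3 infected
Step 1: +10 new -> 13 infected
Step 2: +12 new -> 25 infected
Step 3: +10 new -> 35 infected
Step 4: +3 new -> 38 infected
Step 5: +1 new -> 39 infected
Step 6: +0 new -> 39 infected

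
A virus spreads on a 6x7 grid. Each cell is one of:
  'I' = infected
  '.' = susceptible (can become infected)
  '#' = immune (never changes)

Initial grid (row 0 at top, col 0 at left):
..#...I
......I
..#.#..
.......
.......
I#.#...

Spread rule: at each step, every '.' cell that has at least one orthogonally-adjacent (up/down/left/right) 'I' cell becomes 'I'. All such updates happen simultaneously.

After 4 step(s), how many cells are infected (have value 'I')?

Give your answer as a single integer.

Answer: 30

Derivation:
Step 0 (initial): 3 infected
Step 1: +4 new -> 7 infected
Step 2: +6 new -> 13 infected
Step 3: +7 new -> 20 infected
Step 4: +10 new -> 30 infected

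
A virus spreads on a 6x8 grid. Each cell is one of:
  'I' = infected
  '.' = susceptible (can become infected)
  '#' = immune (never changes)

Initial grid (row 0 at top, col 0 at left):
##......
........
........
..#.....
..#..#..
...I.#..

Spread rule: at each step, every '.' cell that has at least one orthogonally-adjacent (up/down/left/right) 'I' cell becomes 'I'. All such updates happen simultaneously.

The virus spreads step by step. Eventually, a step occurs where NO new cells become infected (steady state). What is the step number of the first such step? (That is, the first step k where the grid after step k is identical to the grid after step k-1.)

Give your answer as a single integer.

Step 0 (initial): 1 infected
Step 1: +3 new -> 4 infected
Step 2: +3 new -> 7 infected
Step 3: +4 new -> 11 infected
Step 4: +6 new -> 17 infected
Step 5: +7 new -> 24 infected
Step 6: +8 new -> 32 infected
Step 7: +6 new -> 38 infected
Step 8: +3 new -> 41 infected
Step 9: +1 new -> 42 infected
Step 10: +0 new -> 42 infected

Answer: 10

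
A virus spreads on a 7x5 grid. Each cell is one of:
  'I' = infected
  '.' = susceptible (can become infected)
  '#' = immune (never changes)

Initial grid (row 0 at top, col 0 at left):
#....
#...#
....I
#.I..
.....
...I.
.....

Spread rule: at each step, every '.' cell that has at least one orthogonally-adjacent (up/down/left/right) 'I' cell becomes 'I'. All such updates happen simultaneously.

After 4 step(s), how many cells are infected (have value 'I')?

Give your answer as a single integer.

Step 0 (initial): 3 infected
Step 1: +10 new -> 13 infected
Step 2: +8 new -> 21 infected
Step 3: +7 new -> 28 infected
Step 4: +3 new -> 31 infected

Answer: 31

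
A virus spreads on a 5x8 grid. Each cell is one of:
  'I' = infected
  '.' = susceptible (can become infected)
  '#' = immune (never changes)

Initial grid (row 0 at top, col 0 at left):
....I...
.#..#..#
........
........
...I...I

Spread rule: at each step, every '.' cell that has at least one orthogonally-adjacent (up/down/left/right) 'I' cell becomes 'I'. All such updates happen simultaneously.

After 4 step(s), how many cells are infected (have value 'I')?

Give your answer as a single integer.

Answer: 35

Derivation:
Step 0 (initial): 3 infected
Step 1: +7 new -> 10 infected
Step 2: +11 new -> 21 infected
Step 3: +11 new -> 32 infected
Step 4: +3 new -> 35 infected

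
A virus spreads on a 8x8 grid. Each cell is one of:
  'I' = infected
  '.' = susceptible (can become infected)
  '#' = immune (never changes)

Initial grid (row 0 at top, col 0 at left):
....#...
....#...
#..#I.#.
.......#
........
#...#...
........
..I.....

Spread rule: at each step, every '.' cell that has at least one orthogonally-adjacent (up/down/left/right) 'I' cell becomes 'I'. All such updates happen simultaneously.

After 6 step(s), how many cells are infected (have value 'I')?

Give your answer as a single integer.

Step 0 (initial): 2 infected
Step 1: +5 new -> 7 infected
Step 2: +9 new -> 16 infected
Step 3: +12 new -> 28 infected
Step 4: +9 new -> 37 infected
Step 5: +10 new -> 47 infected
Step 6: +5 new -> 52 infected

Answer: 52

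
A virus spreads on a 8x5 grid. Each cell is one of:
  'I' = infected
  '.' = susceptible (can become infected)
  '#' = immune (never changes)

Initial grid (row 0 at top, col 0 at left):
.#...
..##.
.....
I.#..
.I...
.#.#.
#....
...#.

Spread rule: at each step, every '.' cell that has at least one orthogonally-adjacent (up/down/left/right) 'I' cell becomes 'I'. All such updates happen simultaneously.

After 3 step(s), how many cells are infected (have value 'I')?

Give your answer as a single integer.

Answer: 17

Derivation:
Step 0 (initial): 2 infected
Step 1: +4 new -> 6 infected
Step 2: +5 new -> 11 infected
Step 3: +6 new -> 17 infected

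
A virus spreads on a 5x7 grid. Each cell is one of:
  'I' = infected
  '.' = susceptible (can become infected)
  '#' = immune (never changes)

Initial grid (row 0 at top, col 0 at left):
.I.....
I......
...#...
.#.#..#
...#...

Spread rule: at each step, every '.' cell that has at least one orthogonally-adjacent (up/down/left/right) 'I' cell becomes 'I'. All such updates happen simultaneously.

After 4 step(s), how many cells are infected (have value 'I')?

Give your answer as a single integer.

Step 0 (initial): 2 infected
Step 1: +4 new -> 6 infected
Step 2: +4 new -> 10 infected
Step 3: +4 new -> 14 infected
Step 4: +4 new -> 18 infected

Answer: 18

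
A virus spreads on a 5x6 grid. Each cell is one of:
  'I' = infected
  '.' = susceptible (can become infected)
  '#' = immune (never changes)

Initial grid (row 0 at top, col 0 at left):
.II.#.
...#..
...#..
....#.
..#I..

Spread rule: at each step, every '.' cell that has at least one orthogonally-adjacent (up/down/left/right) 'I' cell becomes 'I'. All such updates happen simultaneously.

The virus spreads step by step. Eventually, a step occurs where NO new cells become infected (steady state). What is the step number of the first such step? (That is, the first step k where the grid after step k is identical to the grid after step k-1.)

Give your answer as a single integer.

Answer: 7

Derivation:
Step 0 (initial): 3 infected
Step 1: +6 new -> 9 infected
Step 2: +5 new -> 14 infected
Step 3: +3 new -> 17 infected
Step 4: +3 new -> 20 infected
Step 5: +3 new -> 23 infected
Step 6: +2 new -> 25 infected
Step 7: +0 new -> 25 infected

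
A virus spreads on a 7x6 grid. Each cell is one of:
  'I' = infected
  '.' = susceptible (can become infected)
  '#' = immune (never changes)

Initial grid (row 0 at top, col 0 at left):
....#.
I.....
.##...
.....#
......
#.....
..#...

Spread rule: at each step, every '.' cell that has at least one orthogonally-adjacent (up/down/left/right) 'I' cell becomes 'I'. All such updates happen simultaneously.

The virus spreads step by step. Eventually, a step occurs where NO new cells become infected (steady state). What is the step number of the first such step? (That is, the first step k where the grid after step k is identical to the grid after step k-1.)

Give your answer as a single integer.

Answer: 11

Derivation:
Step 0 (initial): 1 infected
Step 1: +3 new -> 4 infected
Step 2: +3 new -> 7 infected
Step 3: +4 new -> 11 infected
Step 4: +5 new -> 16 infected
Step 5: +5 new -> 21 infected
Step 6: +6 new -> 27 infected
Step 7: +3 new -> 30 infected
Step 8: +3 new -> 33 infected
Step 9: +2 new -> 35 infected
Step 10: +1 new -> 36 infected
Step 11: +0 new -> 36 infected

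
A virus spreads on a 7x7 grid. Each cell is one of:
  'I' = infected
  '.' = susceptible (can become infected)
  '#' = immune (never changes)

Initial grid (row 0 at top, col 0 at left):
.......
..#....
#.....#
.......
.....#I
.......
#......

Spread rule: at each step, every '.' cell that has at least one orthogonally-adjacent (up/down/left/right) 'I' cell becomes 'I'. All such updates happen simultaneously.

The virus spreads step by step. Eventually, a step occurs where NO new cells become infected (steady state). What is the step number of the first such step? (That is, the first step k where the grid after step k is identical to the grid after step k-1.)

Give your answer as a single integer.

Step 0 (initial): 1 infected
Step 1: +2 new -> 3 infected
Step 2: +3 new -> 6 infected
Step 3: +4 new -> 10 infected
Step 4: +6 new -> 16 infected
Step 5: +8 new -> 24 infected
Step 6: +8 new -> 32 infected
Step 7: +6 new -> 38 infected
Step 8: +3 new -> 41 infected
Step 9: +2 new -> 43 infected
Step 10: +1 new -> 44 infected
Step 11: +0 new -> 44 infected

Answer: 11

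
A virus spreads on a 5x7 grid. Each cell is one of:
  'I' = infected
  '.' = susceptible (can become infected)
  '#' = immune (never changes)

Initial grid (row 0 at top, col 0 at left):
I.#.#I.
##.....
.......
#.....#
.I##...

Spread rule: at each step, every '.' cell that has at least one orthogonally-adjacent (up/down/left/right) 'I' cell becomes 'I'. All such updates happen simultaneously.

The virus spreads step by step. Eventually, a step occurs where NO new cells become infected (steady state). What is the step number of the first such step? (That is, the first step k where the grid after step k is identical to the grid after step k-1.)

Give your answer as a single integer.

Step 0 (initial): 3 infected
Step 1: +5 new -> 8 infected
Step 2: +5 new -> 13 infected
Step 3: +7 new -> 20 infected
Step 4: +5 new -> 25 infected
Step 5: +2 new -> 27 infected
Step 6: +0 new -> 27 infected

Answer: 6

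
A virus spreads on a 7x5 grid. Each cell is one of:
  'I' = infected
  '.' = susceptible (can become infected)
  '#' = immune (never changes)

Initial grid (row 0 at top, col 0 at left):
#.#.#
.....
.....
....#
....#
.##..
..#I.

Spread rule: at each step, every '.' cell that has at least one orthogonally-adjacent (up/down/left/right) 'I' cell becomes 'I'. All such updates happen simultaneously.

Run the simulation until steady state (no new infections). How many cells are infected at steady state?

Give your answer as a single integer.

Step 0 (initial): 1 infected
Step 1: +2 new -> 3 infected
Step 2: +2 new -> 5 infected
Step 3: +2 new -> 7 infected
Step 4: +3 new -> 10 infected
Step 5: +5 new -> 15 infected
Step 6: +6 new -> 21 infected
Step 7: +3 new -> 24 infected
Step 8: +3 new -> 27 infected
Step 9: +0 new -> 27 infected

Answer: 27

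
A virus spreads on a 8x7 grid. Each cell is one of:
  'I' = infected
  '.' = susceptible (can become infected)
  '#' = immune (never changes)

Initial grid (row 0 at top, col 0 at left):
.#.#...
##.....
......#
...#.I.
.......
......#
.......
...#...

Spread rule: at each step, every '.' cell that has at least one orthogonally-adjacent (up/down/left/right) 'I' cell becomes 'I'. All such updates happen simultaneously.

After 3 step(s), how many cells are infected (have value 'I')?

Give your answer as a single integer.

Answer: 17

Derivation:
Step 0 (initial): 1 infected
Step 1: +4 new -> 5 infected
Step 2: +5 new -> 10 infected
Step 3: +7 new -> 17 infected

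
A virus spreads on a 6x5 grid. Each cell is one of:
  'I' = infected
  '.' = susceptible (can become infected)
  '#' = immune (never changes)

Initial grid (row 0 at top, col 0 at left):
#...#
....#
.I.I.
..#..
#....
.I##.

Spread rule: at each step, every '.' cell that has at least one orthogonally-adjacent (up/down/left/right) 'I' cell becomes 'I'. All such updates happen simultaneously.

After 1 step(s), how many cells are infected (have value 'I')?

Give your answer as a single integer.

Answer: 12

Derivation:
Step 0 (initial): 3 infected
Step 1: +9 new -> 12 infected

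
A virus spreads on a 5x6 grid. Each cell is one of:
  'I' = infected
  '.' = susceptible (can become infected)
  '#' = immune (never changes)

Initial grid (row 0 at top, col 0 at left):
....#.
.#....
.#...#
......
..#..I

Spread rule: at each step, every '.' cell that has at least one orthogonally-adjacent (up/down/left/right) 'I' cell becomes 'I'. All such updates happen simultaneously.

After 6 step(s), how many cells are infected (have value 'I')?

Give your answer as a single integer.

Answer: 19

Derivation:
Step 0 (initial): 1 infected
Step 1: +2 new -> 3 infected
Step 2: +2 new -> 5 infected
Step 3: +2 new -> 7 infected
Step 4: +3 new -> 10 infected
Step 5: +4 new -> 14 infected
Step 6: +5 new -> 19 infected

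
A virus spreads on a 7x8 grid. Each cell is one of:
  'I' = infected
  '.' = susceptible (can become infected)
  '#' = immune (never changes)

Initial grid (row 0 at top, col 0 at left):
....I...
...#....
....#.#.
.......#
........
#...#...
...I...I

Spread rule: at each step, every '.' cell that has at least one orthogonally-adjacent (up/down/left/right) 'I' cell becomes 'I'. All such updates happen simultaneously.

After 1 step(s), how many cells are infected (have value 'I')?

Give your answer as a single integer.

Step 0 (initial): 3 infected
Step 1: +8 new -> 11 infected

Answer: 11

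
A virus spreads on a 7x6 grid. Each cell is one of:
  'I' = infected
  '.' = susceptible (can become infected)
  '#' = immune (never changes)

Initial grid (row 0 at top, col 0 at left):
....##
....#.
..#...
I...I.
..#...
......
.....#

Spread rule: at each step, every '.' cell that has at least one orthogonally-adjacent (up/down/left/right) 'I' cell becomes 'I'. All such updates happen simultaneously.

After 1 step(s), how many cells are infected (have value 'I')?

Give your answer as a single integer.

Step 0 (initial): 2 infected
Step 1: +7 new -> 9 infected

Answer: 9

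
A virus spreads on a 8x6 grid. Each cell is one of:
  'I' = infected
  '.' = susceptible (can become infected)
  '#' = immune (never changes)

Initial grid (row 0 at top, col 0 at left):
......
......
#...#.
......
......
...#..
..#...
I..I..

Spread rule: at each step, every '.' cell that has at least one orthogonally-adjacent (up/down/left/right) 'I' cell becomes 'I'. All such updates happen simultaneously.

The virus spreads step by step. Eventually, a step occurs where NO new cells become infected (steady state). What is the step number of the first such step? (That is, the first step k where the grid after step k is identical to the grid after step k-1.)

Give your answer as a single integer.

Answer: 11

Derivation:
Step 0 (initial): 2 infected
Step 1: +5 new -> 7 infected
Step 2: +4 new -> 11 infected
Step 3: +4 new -> 15 infected
Step 4: +5 new -> 20 infected
Step 5: +5 new -> 25 infected
Step 6: +4 new -> 29 infected
Step 7: +4 new -> 33 infected
Step 8: +5 new -> 38 infected
Step 9: +5 new -> 43 infected
Step 10: +1 new -> 44 infected
Step 11: +0 new -> 44 infected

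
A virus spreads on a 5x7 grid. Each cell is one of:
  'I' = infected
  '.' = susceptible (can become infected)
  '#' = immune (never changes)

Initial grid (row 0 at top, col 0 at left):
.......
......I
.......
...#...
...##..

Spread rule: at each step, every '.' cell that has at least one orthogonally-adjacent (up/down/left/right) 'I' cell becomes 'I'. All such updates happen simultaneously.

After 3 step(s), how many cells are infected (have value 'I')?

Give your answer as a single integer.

Answer: 13

Derivation:
Step 0 (initial): 1 infected
Step 1: +3 new -> 4 infected
Step 2: +4 new -> 8 infected
Step 3: +5 new -> 13 infected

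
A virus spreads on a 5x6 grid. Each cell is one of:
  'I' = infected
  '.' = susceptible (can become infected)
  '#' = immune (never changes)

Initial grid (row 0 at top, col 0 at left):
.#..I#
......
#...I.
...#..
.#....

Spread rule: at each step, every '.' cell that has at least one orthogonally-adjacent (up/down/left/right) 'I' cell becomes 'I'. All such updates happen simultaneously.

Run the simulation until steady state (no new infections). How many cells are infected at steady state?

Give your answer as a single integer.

Step 0 (initial): 2 infected
Step 1: +5 new -> 7 infected
Step 2: +6 new -> 13 infected
Step 3: +5 new -> 18 infected
Step 4: +3 new -> 21 infected
Step 5: +2 new -> 23 infected
Step 6: +2 new -> 25 infected
Step 7: +0 new -> 25 infected

Answer: 25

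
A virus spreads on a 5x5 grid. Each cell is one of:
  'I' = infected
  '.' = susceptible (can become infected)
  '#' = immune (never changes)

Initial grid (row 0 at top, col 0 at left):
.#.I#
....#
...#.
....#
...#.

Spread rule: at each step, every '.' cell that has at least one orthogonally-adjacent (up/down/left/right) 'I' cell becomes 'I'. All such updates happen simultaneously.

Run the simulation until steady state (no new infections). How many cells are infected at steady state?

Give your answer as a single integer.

Answer: 17

Derivation:
Step 0 (initial): 1 infected
Step 1: +2 new -> 3 infected
Step 2: +1 new -> 4 infected
Step 3: +2 new -> 6 infected
Step 4: +3 new -> 9 infected
Step 5: +5 new -> 14 infected
Step 6: +2 new -> 16 infected
Step 7: +1 new -> 17 infected
Step 8: +0 new -> 17 infected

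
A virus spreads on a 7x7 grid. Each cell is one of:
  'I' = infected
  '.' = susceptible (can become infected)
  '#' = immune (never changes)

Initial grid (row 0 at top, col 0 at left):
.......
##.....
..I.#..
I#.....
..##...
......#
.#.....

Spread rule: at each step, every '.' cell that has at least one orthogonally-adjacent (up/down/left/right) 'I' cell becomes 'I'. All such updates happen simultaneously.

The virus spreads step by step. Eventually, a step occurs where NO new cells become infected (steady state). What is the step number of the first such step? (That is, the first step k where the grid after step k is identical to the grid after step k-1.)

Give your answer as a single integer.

Step 0 (initial): 2 infected
Step 1: +6 new -> 8 infected
Step 2: +5 new -> 13 infected
Step 3: +6 new -> 19 infected
Step 4: +6 new -> 25 infected
Step 5: +8 new -> 33 infected
Step 6: +6 new -> 39 infected
Step 7: +1 new -> 40 infected
Step 8: +1 new -> 41 infected
Step 9: +0 new -> 41 infected

Answer: 9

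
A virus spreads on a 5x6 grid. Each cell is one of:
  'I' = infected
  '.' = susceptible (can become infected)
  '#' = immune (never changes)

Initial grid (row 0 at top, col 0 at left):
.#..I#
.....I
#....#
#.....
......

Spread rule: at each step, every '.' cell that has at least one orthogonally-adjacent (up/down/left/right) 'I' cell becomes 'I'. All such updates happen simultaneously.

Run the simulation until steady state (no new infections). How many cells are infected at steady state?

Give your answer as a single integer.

Step 0 (initial): 2 infected
Step 1: +2 new -> 4 infected
Step 2: +3 new -> 7 infected
Step 3: +3 new -> 10 infected
Step 4: +5 new -> 15 infected
Step 5: +5 new -> 20 infected
Step 6: +3 new -> 23 infected
Step 7: +1 new -> 24 infected
Step 8: +1 new -> 25 infected
Step 9: +0 new -> 25 infected

Answer: 25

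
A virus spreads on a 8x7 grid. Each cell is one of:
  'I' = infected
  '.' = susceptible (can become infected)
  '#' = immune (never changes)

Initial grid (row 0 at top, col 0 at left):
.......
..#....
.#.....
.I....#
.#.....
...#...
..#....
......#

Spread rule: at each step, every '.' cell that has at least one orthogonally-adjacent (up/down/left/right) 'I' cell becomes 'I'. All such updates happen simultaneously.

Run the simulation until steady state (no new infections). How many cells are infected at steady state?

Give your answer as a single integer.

Answer: 49

Derivation:
Step 0 (initial): 1 infected
Step 1: +2 new -> 3 infected
Step 2: +5 new -> 8 infected
Step 3: +6 new -> 14 infected
Step 4: +8 new -> 22 infected
Step 5: +8 new -> 30 infected
Step 6: +8 new -> 38 infected
Step 7: +7 new -> 45 infected
Step 8: +4 new -> 49 infected
Step 9: +0 new -> 49 infected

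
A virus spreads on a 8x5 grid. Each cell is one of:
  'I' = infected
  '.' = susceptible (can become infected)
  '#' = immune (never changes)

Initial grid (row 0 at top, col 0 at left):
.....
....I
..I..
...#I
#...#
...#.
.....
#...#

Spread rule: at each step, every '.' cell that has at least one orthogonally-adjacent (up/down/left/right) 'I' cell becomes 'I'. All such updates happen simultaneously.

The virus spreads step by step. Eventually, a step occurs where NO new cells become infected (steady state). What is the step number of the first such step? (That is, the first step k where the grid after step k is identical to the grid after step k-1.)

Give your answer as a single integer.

Step 0 (initial): 3 infected
Step 1: +7 new -> 10 infected
Step 2: +6 new -> 16 infected
Step 3: +6 new -> 22 infected
Step 4: +3 new -> 25 infected
Step 5: +4 new -> 29 infected
Step 6: +4 new -> 33 infected
Step 7: +1 new -> 34 infected
Step 8: +0 new -> 34 infected

Answer: 8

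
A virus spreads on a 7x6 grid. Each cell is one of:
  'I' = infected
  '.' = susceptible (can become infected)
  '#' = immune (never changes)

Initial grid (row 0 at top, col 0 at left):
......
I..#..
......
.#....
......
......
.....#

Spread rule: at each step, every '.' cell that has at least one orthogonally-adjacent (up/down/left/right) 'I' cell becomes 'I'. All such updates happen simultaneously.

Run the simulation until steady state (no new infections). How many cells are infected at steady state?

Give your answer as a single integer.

Step 0 (initial): 1 infected
Step 1: +3 new -> 4 infected
Step 2: +4 new -> 8 infected
Step 3: +3 new -> 11 infected
Step 4: +5 new -> 16 infected
Step 5: +6 new -> 22 infected
Step 6: +7 new -> 29 infected
Step 7: +5 new -> 34 infected
Step 8: +3 new -> 37 infected
Step 9: +2 new -> 39 infected
Step 10: +0 new -> 39 infected

Answer: 39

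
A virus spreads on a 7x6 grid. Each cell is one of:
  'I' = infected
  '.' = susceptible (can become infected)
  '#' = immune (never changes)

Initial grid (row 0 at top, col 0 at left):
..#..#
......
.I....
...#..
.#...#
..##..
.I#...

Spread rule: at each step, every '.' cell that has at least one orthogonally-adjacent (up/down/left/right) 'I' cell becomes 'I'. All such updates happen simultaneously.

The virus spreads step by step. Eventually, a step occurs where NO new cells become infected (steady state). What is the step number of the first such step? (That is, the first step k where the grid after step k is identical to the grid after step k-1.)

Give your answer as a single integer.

Answer: 9

Derivation:
Step 0 (initial): 2 infected
Step 1: +6 new -> 8 infected
Step 2: +7 new -> 15 infected
Step 3: +5 new -> 20 infected
Step 4: +5 new -> 25 infected
Step 5: +4 new -> 29 infected
Step 6: +1 new -> 30 infected
Step 7: +2 new -> 32 infected
Step 8: +2 new -> 34 infected
Step 9: +0 new -> 34 infected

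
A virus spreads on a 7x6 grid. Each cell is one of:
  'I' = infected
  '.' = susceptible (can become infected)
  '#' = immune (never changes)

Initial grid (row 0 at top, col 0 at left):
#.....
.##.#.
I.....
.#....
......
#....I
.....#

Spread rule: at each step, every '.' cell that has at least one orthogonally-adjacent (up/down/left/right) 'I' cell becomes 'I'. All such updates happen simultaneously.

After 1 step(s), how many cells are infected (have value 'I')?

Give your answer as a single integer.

Answer: 7

Derivation:
Step 0 (initial): 2 infected
Step 1: +5 new -> 7 infected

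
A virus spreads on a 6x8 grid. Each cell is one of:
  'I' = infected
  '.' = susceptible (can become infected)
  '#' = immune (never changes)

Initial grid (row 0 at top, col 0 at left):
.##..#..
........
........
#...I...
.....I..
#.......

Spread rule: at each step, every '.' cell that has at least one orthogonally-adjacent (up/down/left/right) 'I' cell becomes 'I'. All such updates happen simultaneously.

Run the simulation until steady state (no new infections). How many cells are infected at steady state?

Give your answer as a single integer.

Step 0 (initial): 2 infected
Step 1: +6 new -> 8 infected
Step 2: +9 new -> 17 infected
Step 3: +10 new -> 27 infected
Step 4: +7 new -> 34 infected
Step 5: +6 new -> 40 infected
Step 6: +2 new -> 42 infected
Step 7: +1 new -> 43 infected
Step 8: +0 new -> 43 infected

Answer: 43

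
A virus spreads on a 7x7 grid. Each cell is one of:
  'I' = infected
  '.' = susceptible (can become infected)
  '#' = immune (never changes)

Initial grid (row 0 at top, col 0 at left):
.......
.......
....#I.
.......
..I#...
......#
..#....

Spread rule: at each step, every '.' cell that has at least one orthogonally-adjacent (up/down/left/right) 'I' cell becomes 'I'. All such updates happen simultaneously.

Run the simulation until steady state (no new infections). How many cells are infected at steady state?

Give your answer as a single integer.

Step 0 (initial): 2 infected
Step 1: +6 new -> 8 infected
Step 2: +12 new -> 20 infected
Step 3: +14 new -> 34 infected
Step 4: +7 new -> 41 infected
Step 5: +3 new -> 44 infected
Step 6: +1 new -> 45 infected
Step 7: +0 new -> 45 infected

Answer: 45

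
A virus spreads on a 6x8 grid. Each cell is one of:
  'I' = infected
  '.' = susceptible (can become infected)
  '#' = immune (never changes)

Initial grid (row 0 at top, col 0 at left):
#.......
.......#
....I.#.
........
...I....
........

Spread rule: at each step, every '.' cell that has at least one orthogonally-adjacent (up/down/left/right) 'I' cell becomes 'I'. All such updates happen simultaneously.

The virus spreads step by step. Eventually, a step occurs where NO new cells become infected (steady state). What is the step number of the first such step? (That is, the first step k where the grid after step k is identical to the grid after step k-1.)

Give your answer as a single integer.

Step 0 (initial): 2 infected
Step 1: +8 new -> 10 infected
Step 2: +10 new -> 20 infected
Step 3: +11 new -> 31 infected
Step 4: +9 new -> 40 infected
Step 5: +5 new -> 45 infected
Step 6: +0 new -> 45 infected

Answer: 6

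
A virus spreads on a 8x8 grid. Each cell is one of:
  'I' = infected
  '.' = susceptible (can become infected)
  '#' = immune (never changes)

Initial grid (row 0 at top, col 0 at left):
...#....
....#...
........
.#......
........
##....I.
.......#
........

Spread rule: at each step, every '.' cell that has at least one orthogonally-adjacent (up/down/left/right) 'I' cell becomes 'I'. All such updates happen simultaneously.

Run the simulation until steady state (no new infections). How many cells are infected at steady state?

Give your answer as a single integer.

Answer: 58

Derivation:
Step 0 (initial): 1 infected
Step 1: +4 new -> 5 infected
Step 2: +6 new -> 11 infected
Step 3: +8 new -> 19 infected
Step 4: +8 new -> 27 infected
Step 5: +8 new -> 35 infected
Step 6: +7 new -> 42 infected
Step 7: +6 new -> 48 infected
Step 8: +4 new -> 52 infected
Step 9: +3 new -> 55 infected
Step 10: +2 new -> 57 infected
Step 11: +1 new -> 58 infected
Step 12: +0 new -> 58 infected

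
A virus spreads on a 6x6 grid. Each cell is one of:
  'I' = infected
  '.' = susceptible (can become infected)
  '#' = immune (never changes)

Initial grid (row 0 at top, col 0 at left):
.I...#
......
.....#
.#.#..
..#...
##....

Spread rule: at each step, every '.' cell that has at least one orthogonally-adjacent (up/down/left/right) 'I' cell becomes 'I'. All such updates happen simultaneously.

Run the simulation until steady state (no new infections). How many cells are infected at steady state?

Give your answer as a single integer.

Step 0 (initial): 1 infected
Step 1: +3 new -> 4 infected
Step 2: +4 new -> 8 infected
Step 3: +4 new -> 12 infected
Step 4: +4 new -> 16 infected
Step 5: +3 new -> 19 infected
Step 6: +2 new -> 21 infected
Step 7: +2 new -> 23 infected
Step 8: +3 new -> 26 infected
Step 9: +2 new -> 28 infected
Step 10: +1 new -> 29 infected
Step 11: +0 new -> 29 infected

Answer: 29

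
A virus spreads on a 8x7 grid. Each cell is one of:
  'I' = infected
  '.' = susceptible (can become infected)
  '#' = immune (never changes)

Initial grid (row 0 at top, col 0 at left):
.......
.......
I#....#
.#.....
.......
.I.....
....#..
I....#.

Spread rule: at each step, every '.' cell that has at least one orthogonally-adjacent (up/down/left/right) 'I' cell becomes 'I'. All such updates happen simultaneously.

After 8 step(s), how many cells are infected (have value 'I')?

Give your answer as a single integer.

Answer: 51

Derivation:
Step 0 (initial): 3 infected
Step 1: +8 new -> 11 infected
Step 2: +7 new -> 18 infected
Step 3: +7 new -> 25 infected
Step 4: +7 new -> 32 infected
Step 5: +7 new -> 39 infected
Step 6: +6 new -> 45 infected
Step 7: +5 new -> 50 infected
Step 8: +1 new -> 51 infected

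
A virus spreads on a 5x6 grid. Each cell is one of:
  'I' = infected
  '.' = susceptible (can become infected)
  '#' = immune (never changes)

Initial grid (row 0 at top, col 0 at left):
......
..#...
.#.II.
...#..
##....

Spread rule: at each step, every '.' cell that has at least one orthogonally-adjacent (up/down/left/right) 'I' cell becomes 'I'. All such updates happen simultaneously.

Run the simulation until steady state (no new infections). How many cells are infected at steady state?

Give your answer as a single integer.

Answer: 25

Derivation:
Step 0 (initial): 2 infected
Step 1: +5 new -> 7 infected
Step 2: +6 new -> 13 infected
Step 3: +6 new -> 19 infected
Step 4: +2 new -> 21 infected
Step 5: +3 new -> 24 infected
Step 6: +1 new -> 25 infected
Step 7: +0 new -> 25 infected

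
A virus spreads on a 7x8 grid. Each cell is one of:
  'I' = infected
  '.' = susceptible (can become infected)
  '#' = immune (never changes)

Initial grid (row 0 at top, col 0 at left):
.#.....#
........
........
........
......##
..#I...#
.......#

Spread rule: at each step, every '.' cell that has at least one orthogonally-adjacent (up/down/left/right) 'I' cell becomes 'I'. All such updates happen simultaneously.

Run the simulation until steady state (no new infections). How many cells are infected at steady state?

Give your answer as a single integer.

Answer: 49

Derivation:
Step 0 (initial): 1 infected
Step 1: +3 new -> 4 infected
Step 2: +6 new -> 10 infected
Step 3: +8 new -> 18 infected
Step 4: +9 new -> 27 infected
Step 5: +8 new -> 35 infected
Step 6: +7 new -> 42 infected
Step 7: +4 new -> 46 infected
Step 8: +3 new -> 49 infected
Step 9: +0 new -> 49 infected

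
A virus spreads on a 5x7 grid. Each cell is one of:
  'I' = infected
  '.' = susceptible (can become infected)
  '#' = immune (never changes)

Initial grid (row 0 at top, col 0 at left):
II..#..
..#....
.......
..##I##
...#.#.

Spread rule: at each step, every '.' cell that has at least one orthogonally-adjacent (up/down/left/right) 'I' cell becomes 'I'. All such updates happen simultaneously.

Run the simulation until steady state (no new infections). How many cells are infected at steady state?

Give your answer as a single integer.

Step 0 (initial): 3 infected
Step 1: +5 new -> 8 infected
Step 2: +6 new -> 14 infected
Step 3: +6 new -> 20 infected
Step 4: +4 new -> 24 infected
Step 5: +2 new -> 26 infected
Step 6: +0 new -> 26 infected

Answer: 26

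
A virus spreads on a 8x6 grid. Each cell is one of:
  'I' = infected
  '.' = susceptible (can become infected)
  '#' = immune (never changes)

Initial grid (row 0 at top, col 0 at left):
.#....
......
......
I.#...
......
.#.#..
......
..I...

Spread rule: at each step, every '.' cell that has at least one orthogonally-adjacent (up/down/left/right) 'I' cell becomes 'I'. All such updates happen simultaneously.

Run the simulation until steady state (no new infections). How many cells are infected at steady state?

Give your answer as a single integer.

Answer: 44

Derivation:
Step 0 (initial): 2 infected
Step 1: +6 new -> 8 infected
Step 2: +9 new -> 17 infected
Step 3: +7 new -> 24 infected
Step 4: +5 new -> 29 infected
Step 5: +6 new -> 35 infected
Step 6: +5 new -> 40 infected
Step 7: +3 new -> 43 infected
Step 8: +1 new -> 44 infected
Step 9: +0 new -> 44 infected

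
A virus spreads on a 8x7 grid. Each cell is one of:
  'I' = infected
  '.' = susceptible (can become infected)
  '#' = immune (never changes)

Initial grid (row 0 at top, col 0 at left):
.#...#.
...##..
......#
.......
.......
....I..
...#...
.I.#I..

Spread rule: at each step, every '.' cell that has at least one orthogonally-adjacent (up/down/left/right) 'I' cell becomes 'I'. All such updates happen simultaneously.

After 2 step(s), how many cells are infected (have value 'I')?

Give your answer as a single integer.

Answer: 21

Derivation:
Step 0 (initial): 3 infected
Step 1: +8 new -> 11 infected
Step 2: +10 new -> 21 infected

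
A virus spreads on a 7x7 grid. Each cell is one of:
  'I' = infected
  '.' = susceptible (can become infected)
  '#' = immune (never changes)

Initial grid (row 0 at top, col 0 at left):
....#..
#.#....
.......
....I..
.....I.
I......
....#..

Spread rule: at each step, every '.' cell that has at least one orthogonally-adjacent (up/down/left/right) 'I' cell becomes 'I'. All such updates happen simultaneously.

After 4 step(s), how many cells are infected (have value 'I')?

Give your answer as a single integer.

Step 0 (initial): 3 infected
Step 1: +9 new -> 12 infected
Step 2: +13 new -> 25 infected
Step 3: +10 new -> 35 infected
Step 4: +5 new -> 40 infected

Answer: 40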